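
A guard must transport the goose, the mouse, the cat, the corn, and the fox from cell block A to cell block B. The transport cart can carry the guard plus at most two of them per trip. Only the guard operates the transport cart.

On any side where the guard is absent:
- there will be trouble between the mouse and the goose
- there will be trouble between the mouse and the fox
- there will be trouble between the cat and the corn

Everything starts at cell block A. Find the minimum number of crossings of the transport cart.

5

Counting alone: the guard can take at most 2 across per trip to cell block B, so moving all 5 needs at least 3 loaded trips out, with a return between consecutive ones — at least 5 crossings.
The plan below uses exactly 5 crossings, so it is optimal:
1. Guard goes to cell block B with the cat and the mouse.  [cell block A: the corn, the fox, the goose | cell block B: the cat, the mouse]
2. Guard goes back to cell block A alone.  [cell block A: the corn, the fox, the goose | cell block B: the cat, the mouse]
3. Guard goes to cell block B with the fox and the goose.  [cell block A: the corn | cell block B: the cat, the fox, the goose, the mouse]
4. Guard goes back to cell block A with the mouse.  [cell block A: the corn, the mouse | cell block B: the cat, the fox, the goose]
5. Guard goes to cell block B with the corn and the mouse.  [cell block A: — | cell block B: the cat, the corn, the fox, the goose, the mouse]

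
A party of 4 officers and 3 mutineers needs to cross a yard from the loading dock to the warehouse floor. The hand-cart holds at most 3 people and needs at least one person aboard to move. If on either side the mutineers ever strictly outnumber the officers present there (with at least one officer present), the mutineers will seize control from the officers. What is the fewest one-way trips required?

5

Counting alone: each trip to the warehouse floor takes at most 3 across and each return brings at least 1 back, so after t trips out (and t−1 returns) at most 3t − (t−1) of the 7 are across; that first reaches 7 at t = 3, so at least 5 crossings are needed.
The plan below uses exactly 5 crossings, so it is optimal:
1. 3 mutineers → the warehouse floor.  (the loading dock: 4O 0M; the warehouse floor: 0O 3M)
2. 1 mutineer ← the loading dock.  (the loading dock: 4O 1M; the warehouse floor: 0O 2M)
3. 3 officers → the warehouse floor.  (the loading dock: 1O 1M; the warehouse floor: 3O 2M)
4. 1 officer ← the loading dock.  (the loading dock: 2O 1M; the warehouse floor: 2O 2M)
5. 2 officers and 1 mutineer → the warehouse floor.  (the loading dock: 0O 0M; the warehouse floor: 4O 3M)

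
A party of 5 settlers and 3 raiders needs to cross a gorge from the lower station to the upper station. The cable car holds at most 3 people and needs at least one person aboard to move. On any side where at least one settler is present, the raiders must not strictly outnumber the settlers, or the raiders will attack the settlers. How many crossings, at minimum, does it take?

Counting alone: each trip to the upper station takes at most 3 across and each return brings at least 1 back, so after t trips out (and t−1 returns) at most 3t − (t−1) of the 8 are across; that first reaches 8 at t = 4, so at least 7 crossings are needed.
The plan below uses exactly 7 crossings, so it is optimal:
1. 2 raiders → the upper station.  (the lower station: 5S 1R; the upper station: 0S 2R)
2. 1 raider ← the lower station.  (the lower station: 5S 2R; the upper station: 0S 1R)
3. 2 settlers and 1 raider → the upper station.  (the lower station: 3S 1R; the upper station: 2S 2R)
4. 1 raider ← the lower station.  (the lower station: 3S 2R; the upper station: 2S 1R)
5. 1 settler and 2 raiders → the upper station.  (the lower station: 2S 0R; the upper station: 3S 3R)
6. 1 raider ← the lower station.  (the lower station: 2S 1R; the upper station: 3S 2R)
7. 2 settlers and 1 raider → the upper station.  (the lower station: 0S 0R; the upper station: 5S 3R)

7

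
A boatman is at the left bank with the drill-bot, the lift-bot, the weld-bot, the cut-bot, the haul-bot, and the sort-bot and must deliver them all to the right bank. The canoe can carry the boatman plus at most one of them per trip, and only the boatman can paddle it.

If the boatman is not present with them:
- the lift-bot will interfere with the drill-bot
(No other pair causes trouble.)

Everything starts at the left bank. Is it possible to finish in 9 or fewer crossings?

No

Counting alone: the boatman can take at most 1 across per trip to the right bank, so moving all 6 needs at least 6 loaded trips out, with a return between consecutive ones — at least 11 crossings.
Since 9 < 11, 9 crossings cannot be enough. (The shortest complete plan in fact takes 11:)
1. Boatman goes to the right bank with the drill-bot.  [the left bank: the cut-bot, the haul-bot, the lift-bot, the sort-bot, the weld-bot | the right bank: the drill-bot]
2. Boatman goes back to the left bank alone.  [the left bank: the cut-bot, the haul-bot, the lift-bot, the sort-bot, the weld-bot | the right bank: the drill-bot]
3. Boatman goes to the right bank with the weld-bot.  [the left bank: the cut-bot, the haul-bot, the lift-bot, the sort-bot | the right bank: the drill-bot, the weld-bot]
4. Boatman goes back to the left bank alone.  [the left bank: the cut-bot, the haul-bot, the lift-bot, the sort-bot | the right bank: the drill-bot, the weld-bot]
5. Boatman goes to the right bank with the cut-bot.  [the left bank: the haul-bot, the lift-bot, the sort-bot | the right bank: the cut-bot, the drill-bot, the weld-bot]
6. Boatman goes back to the left bank alone.  [the left bank: the haul-bot, the lift-bot, the sort-bot | the right bank: the cut-bot, the drill-bot, the weld-bot]
7. Boatman goes to the right bank with the haul-bot.  [the left bank: the lift-bot, the sort-bot | the right bank: the cut-bot, the drill-bot, the haul-bot, the weld-bot]
8. Boatman goes back to the left bank alone.  [the left bank: the lift-bot, the sort-bot | the right bank: the cut-bot, the drill-bot, the haul-bot, the weld-bot]
9. Boatman goes to the right bank with the sort-bot.  [the left bank: the lift-bot | the right bank: the cut-bot, the drill-bot, the haul-bot, the sort-bot, the weld-bot]
10. Boatman goes back to the left bank alone.  [the left bank: the lift-bot | the right bank: the cut-bot, the drill-bot, the haul-bot, the sort-bot, the weld-bot]
11. Boatman goes to the right bank with the lift-bot.  [the left bank: — | the right bank: the cut-bot, the drill-bot, the haul-bot, the lift-bot, the sort-bot, the weld-bot]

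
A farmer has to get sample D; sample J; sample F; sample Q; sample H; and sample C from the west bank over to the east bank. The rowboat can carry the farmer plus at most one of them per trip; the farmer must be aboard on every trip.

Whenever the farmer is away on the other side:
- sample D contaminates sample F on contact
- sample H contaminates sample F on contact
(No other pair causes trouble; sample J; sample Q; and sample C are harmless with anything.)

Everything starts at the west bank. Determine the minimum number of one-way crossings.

13

Counting alone: the farmer can take at most 1 across per trip to the east bank, so moving all 6 needs at least 6 loaded trips out, with a return between consecutive ones — at least 11 crossings.
The safety rule pushes this higher. Following every safe sequence of crossings, the most of the 6 that can be at the east bank as the rowboat arrives there on crossing 11 is 5 — never all 6.
So no plan with fewer than 13 crossings exists, and this one achieves 13:
1. Farmer goes to the east bank with sample F.
2. Farmer goes back to the west bank alone.
3. Farmer goes to the east bank with sample D.
4. Farmer goes back to the west bank with sample F.
5. Farmer goes to the east bank with sample H.
6. Farmer goes back to the west bank alone.
7. Farmer goes to the east bank with sample J.
8. Farmer goes back to the west bank alone.
9. Farmer goes to the east bank with sample Q.
10. Farmer goes back to the west bank alone.
11. Farmer goes to the east bank with sample C.
12. Farmer goes back to the west bank alone.
13. Farmer goes to the east bank with sample F.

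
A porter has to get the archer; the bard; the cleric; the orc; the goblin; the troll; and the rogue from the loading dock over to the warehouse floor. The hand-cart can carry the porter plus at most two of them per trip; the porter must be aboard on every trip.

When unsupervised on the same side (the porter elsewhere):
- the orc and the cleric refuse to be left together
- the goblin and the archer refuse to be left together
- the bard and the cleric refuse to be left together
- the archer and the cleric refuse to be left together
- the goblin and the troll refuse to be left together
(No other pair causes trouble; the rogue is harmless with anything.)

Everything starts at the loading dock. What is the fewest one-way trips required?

Counting alone: the porter can take at most 2 across per trip to the warehouse floor, so moving all 7 needs at least 4 loaded trips out, with a return between consecutive ones — at least 7 crossings.
The safety rule pushes this higher. Following every safe sequence of crossings, the most of the 7 that can be at the warehouse floor as the hand-cart arrives there on crossing 7 is 6 — never all 7.
So no plan with fewer than 9 crossings exists, and this one achieves 9:
1. Porter goes to the warehouse floor with the cleric and the goblin.  [the loading dock: the archer, the bard, the orc, the rogue, the troll | the warehouse floor: the cleric, the goblin]
2. Porter goes back to the loading dock alone.  [the loading dock: the archer, the bard, the orc, the rogue, the troll | the warehouse floor: the cleric, the goblin]
3. Porter goes to the warehouse floor with the bard.  [the loading dock: the archer, the orc, the rogue, the troll | the warehouse floor: the bard, the cleric, the goblin]
4. Porter goes back to the loading dock with the cleric.  [the loading dock: the archer, the cleric, the orc, the rogue, the troll | the warehouse floor: the bard, the goblin]
5. Porter goes to the warehouse floor with the archer and the orc.  [the loading dock: the cleric, the rogue, the troll | the warehouse floor: the archer, the bard, the goblin, the orc]
6. Porter goes back to the loading dock with the goblin.  [the loading dock: the cleric, the goblin, the rogue, the troll | the warehouse floor: the archer, the bard, the orc]
7. Porter goes to the warehouse floor with the rogue and the troll.  [the loading dock: the cleric, the goblin | the warehouse floor: the archer, the bard, the orc, the rogue, the troll]
8. Porter goes back to the loading dock alone.  [the loading dock: the cleric, the goblin | the warehouse floor: the archer, the bard, the orc, the rogue, the troll]
9. Porter goes to the warehouse floor with the cleric and the goblin.  [the loading dock: — | the warehouse floor: the archer, the bard, the cleric, the goblin, the orc, the rogue, the troll]

9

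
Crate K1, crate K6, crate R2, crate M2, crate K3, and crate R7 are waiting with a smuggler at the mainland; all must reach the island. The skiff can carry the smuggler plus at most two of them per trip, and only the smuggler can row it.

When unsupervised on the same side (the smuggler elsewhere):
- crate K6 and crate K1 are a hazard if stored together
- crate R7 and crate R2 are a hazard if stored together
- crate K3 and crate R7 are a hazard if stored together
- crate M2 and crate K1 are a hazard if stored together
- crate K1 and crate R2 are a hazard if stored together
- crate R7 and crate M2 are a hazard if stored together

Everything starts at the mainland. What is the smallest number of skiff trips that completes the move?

7

Counting alone: the smuggler can take at most 2 across per trip to the island, so moving all 6 needs at least 3 loaded trips out, with a return between consecutive ones — at least 5 crossings.
The safety rule pushes this higher. Following every safe sequence of crossings, the most of the 6 that can be at the island as the skiff arrives there on crossing 5 is 4 — never all 6.
So no plan with fewer than 7 crossings exists, and this one achieves 7:
1. Smuggler goes to the island with crate K1 and crate R7.  [the mainland: crate K3, crate K6, crate M2, crate R2 | the island: crate K1, crate R7]
2. Smuggler goes back to the mainland alone.  [the mainland: crate K3, crate K6, crate M2, crate R2 | the island: crate K1, crate R7]
3. Smuggler goes to the island with crate K6 and crate R2.  [the mainland: crate K3, crate M2 | the island: crate K1, crate K6, crate R2, crate R7]
4. Smuggler goes back to the mainland with crate K1 and crate R7.  [the mainland: crate K1, crate K3, crate M2, crate R7 | the island: crate K6, crate R2]
5. Smuggler goes to the island with crate K3 and crate M2.  [the mainland: crate K1, crate R7 | the island: crate K3, crate K6, crate M2, crate R2]
6. Smuggler goes back to the mainland alone.  [the mainland: crate K1, crate R7 | the island: crate K3, crate K6, crate M2, crate R2]
7. Smuggler goes to the island with crate K1 and crate R7.  [the mainland: — | the island: crate K1, crate K3, crate K6, crate M2, crate R2, crate R7]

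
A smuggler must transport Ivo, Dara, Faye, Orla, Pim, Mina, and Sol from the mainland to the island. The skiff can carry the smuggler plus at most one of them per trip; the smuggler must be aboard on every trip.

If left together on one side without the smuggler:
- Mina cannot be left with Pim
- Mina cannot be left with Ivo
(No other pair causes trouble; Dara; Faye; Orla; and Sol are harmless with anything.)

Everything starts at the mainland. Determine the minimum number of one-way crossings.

Counting alone: the smuggler can take at most 1 across per trip to the island, so moving all 7 needs at least 7 loaded trips out, with a return between consecutive ones — at least 13 crossings.
The safety rule pushes this higher. Following every safe sequence of crossings, the most of the 7 that can be at the island as the skiff arrives there on crossing 13 is 6 — never all 7.
So no plan with fewer than 15 crossings exists, and this one achieves 15:
1. Smuggler goes to the island with Mina.  [the mainland: Dara, Faye, Ivo, Orla, Pim, Sol | the island: Mina]
2. Smuggler goes back to the mainland alone.  [the mainland: Dara, Faye, Ivo, Orla, Pim, Sol | the island: Mina]
3. Smuggler goes to the island with Ivo.  [the mainland: Dara, Faye, Orla, Pim, Sol | the island: Ivo, Mina]
4. Smuggler goes back to the mainland with Mina.  [the mainland: Dara, Faye, Mina, Orla, Pim, Sol | the island: Ivo]
5. Smuggler goes to the island with Pim.  [the mainland: Dara, Faye, Mina, Orla, Sol | the island: Ivo, Pim]
6. Smuggler goes back to the mainland alone.  [the mainland: Dara, Faye, Mina, Orla, Sol | the island: Ivo, Pim]
7. Smuggler goes to the island with Dara.  [the mainland: Faye, Mina, Orla, Sol | the island: Dara, Ivo, Pim]
8. Smuggler goes back to the mainland alone.  [the mainland: Faye, Mina, Orla, Sol | the island: Dara, Ivo, Pim]
9. Smuggler goes to the island with Faye.  [the mainland: Mina, Orla, Sol | the island: Dara, Faye, Ivo, Pim]
10. Smuggler goes back to the mainland alone.  [the mainland: Mina, Orla, Sol | the island: Dara, Faye, Ivo, Pim]
11. Smuggler goes to the island with Orla.  [the mainland: Mina, Sol | the island: Dara, Faye, Ivo, Orla, Pim]
12. Smuggler goes back to the mainland alone.  [the mainland: Mina, Sol | the island: Dara, Faye, Ivo, Orla, Pim]
13. Smuggler goes to the island with Sol.  [the mainland: Mina | the island: Dara, Faye, Ivo, Orla, Pim, Sol]
14. Smuggler goes back to the mainland alone.  [the mainland: Mina | the island: Dara, Faye, Ivo, Orla, Pim, Sol]
15. Smuggler goes to the island with Mina.  [the mainland: — | the island: Dara, Faye, Ivo, Mina, Orla, Pim, Sol]

15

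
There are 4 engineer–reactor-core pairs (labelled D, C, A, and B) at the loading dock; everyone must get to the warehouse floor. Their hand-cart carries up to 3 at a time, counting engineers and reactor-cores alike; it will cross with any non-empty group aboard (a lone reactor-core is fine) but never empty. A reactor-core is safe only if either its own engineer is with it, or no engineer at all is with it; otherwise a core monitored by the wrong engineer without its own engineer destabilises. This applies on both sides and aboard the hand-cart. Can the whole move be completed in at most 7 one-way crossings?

No

Counting alone: each trip to the warehouse floor takes at most 3 across and each return brings at least 1 back, so after t trips out (and t−1 returns) at most 3t − (t−1) of the 8 are across; that first reaches 8 at t = 4, so at least 7 crossings are needed.
The safety rule pushes this higher. Following every safe sequence of crossings, the most of the 8 that can be at the warehouse floor as the hand-cart arrives there on crossing 7 is 7 — never all 8.
So the move cannot be finished within 7 crossings. (The shortest complete plan takes 9:)
1. engineer D and reactor-core D cross → the warehouse floor.
2. engineer D crosses ← the loading dock.
3. engineer C, engineer D, and reactor-core C cross → the warehouse floor.
4. engineer D and reactor-core D cross ← the loading dock.
5. engineer A, engineer B, and engineer D cross → the warehouse floor.
6. reactor-core C crosses ← the loading dock.
7. reactor-core C and reactor-core D cross → the warehouse floor.
8. reactor-core D crosses ← the loading dock.
9. reactor-core A, reactor-core B, and reactor-core D cross → the warehouse floor.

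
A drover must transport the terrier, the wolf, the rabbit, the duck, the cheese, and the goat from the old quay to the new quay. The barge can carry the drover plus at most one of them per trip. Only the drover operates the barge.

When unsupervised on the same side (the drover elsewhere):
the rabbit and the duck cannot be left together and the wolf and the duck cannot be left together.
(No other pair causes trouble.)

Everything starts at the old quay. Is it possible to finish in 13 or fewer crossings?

Yes — this plan uses 13 crossings (≤ 13):
1. Drover goes to the new quay with the duck.  [the old quay: the cheese, the goat, the rabbit, the terrier, the wolf | the new quay: the duck]
2. Drover goes back to the old quay alone.  [the old quay: the cheese, the goat, the rabbit, the terrier, the wolf | the new quay: the duck]
3. Drover goes to the new quay with the terrier.  [the old quay: the cheese, the goat, the rabbit, the wolf | the new quay: the duck, the terrier]
4. Drover goes back to the old quay alone.  [the old quay: the cheese, the goat, the rabbit, the wolf | the new quay: the duck, the terrier]
5. Drover goes to the new quay with the wolf.  [the old quay: the cheese, the goat, the rabbit | the new quay: the duck, the terrier, the wolf]
6. Drover goes back to the old quay with the duck.  [the old quay: the cheese, the duck, the goat, the rabbit | the new quay: the terrier, the wolf]
7. Drover goes to the new quay with the rabbit.  [the old quay: the cheese, the duck, the goat | the new quay: the rabbit, the terrier, the wolf]
8. Drover goes back to the old quay alone.  [the old quay: the cheese, the duck, the goat | the new quay: the rabbit, the terrier, the wolf]
9. Drover goes to the new quay with the cheese.  [the old quay: the duck, the goat | the new quay: the cheese, the rabbit, the terrier, the wolf]
10. Drover goes back to the old quay alone.  [the old quay: the duck, the goat | the new quay: the cheese, the rabbit, the terrier, the wolf]
11. Drover goes to the new quay with the goat.  [the old quay: the duck | the new quay: the cheese, the goat, the rabbit, the terrier, the wolf]
12. Drover goes back to the old quay alone.  [the old quay: the duck | the new quay: the cheese, the goat, the rabbit, the terrier, the wolf]
13. Drover goes to the new quay with the duck.  [the old quay: — | the new quay: the cheese, the duck, the goat, the rabbit, the terrier, the wolf]

Yes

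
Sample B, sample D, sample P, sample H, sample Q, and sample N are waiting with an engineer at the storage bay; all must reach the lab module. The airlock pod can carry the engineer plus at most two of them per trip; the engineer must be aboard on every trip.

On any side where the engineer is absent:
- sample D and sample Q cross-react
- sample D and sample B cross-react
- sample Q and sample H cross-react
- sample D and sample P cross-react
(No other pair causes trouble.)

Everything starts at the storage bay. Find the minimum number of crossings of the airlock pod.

7

Counting alone: the engineer can take at most 2 across per trip to the lab module, so moving all 6 needs at least 3 loaded trips out, with a return between consecutive ones — at least 5 crossings.
The safety rule pushes this higher. Following every safe sequence of crossings, the most of the 6 that can be at the lab module as the airlock pod arrives there on crossing 5 is 5 — never all 6.
So no plan with fewer than 7 crossings exists, and this one achieves 7:
1. Engineer goes to the lab module with sample D and sample H.  [the storage bay: sample B, sample N, sample P, sample Q | the lab module: sample D, sample H]
2. Engineer goes back to the storage bay alone.  [the storage bay: sample B, sample N, sample P, sample Q | the lab module: sample D, sample H]
3. Engineer goes to the lab module with sample N.  [the storage bay: sample B, sample P, sample Q | the lab module: sample D, sample H, sample N]
4. Engineer goes back to the storage bay alone.  [the storage bay: sample B, sample P, sample Q | the lab module: sample D, sample H, sample N]
5. Engineer goes to the lab module with sample B and sample P.  [the storage bay: sample Q | the lab module: sample B, sample D, sample H, sample N, sample P]
6. Engineer goes back to the storage bay with sample D.  [the storage bay: sample D, sample Q | the lab module: sample B, sample H, sample N, sample P]
7. Engineer goes to the lab module with sample D and sample Q.  [the storage bay: — | the lab module: sample B, sample D, sample H, sample N, sample P, sample Q]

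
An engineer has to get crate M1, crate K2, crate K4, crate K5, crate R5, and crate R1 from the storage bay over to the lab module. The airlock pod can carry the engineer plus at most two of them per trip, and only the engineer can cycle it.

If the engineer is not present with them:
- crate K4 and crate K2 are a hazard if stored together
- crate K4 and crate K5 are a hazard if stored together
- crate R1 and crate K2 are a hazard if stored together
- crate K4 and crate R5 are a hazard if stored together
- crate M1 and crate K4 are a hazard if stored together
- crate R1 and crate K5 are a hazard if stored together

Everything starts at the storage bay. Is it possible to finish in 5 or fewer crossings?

No

Counting alone: the engineer can take at most 2 across per trip to the lab module, so moving all 6 needs at least 3 loaded trips out, with a return between consecutive ones — at least 5 crossings.
The safety rule pushes this higher. Following every safe sequence of crossings, the most of the 6 that can be at the lab module as the airlock pod arrives there on crossing 5 is 5 — never all 6.
So the move cannot be finished within 5 crossings. (The shortest complete plan takes 7:)
1. Engineer goes to the lab module with crate K4 and crate R1.
2. Engineer goes back to the storage bay alone.
3. Engineer goes to the lab module with crate K2 and crate M1.
4. Engineer goes back to the storage bay with crate K4 and crate R1.
5. Engineer goes to the lab module with crate K5 and crate R5.
6. Engineer goes back to the storage bay alone.
7. Engineer goes to the lab module with crate K4 and crate R1.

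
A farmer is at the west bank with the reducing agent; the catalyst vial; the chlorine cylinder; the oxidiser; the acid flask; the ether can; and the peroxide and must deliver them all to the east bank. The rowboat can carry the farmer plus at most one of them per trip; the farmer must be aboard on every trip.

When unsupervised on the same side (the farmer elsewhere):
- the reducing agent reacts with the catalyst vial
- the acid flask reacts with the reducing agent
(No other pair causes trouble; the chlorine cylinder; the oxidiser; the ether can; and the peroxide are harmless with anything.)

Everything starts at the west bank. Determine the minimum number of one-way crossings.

15

Counting alone: the farmer can take at most 1 across per trip to the east bank, so moving all 7 needs at least 7 loaded trips out, with a return between consecutive ones — at least 13 crossings.
The safety rule pushes this higher. Following every safe sequence of crossings, the most of the 7 that can be at the east bank as the rowboat arrives there on crossing 13 is 6 — never all 7.
So no plan with fewer than 15 crossings exists, and this one achieves 15:
1. Farmer goes to the east bank with the reducing agent.
2. Farmer goes back to the west bank alone.
3. Farmer goes to the east bank with the catalyst vial.
4. Farmer goes back to the west bank with the reducing agent.
5. Farmer goes to the east bank with the acid flask.
6. Farmer goes back to the west bank alone.
7. Farmer goes to the east bank with the chlorine cylinder.
8. Farmer goes back to the west bank alone.
9. Farmer goes to the east bank with the oxidiser.
10. Farmer goes back to the west bank alone.
11. Farmer goes to the east bank with the ether can.
12. Farmer goes back to the west bank alone.
13. Farmer goes to the east bank with the peroxide.
14. Farmer goes back to the west bank alone.
15. Farmer goes to the east bank with the reducing agent.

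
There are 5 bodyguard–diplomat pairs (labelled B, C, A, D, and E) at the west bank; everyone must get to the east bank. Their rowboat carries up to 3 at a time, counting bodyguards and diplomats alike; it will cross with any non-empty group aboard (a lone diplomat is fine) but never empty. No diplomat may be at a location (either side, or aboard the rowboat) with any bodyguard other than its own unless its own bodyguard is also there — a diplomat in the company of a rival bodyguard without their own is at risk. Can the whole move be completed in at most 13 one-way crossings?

Yes

Yes — this plan uses 11 crossings (≤ 13):
1. bodyguard B and diplomat B cross → the east bank.
2. bodyguard B crosses ← the west bank.
3. diplomat A, diplomat C, and diplomat D cross → the east bank.
4. diplomat B crosses ← the west bank.
5. bodyguard A, bodyguard C, and bodyguard D cross → the east bank.
6. bodyguard C and diplomat C cross ← the west bank.
7. bodyguard B, bodyguard C, and bodyguard E cross → the east bank.
8. diplomat A crosses ← the west bank.
9. diplomat B and diplomat C cross → the east bank.
10. diplomat B crosses ← the west bank.
11. diplomat A, diplomat B, and diplomat E cross → the east bank.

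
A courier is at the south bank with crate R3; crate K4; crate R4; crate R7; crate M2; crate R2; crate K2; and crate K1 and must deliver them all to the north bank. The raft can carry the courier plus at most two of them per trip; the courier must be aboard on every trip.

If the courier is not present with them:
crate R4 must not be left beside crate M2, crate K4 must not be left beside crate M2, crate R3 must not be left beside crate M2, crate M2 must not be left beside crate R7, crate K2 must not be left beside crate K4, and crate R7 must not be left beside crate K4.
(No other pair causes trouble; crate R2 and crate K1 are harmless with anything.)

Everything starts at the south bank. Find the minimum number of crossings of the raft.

Counting alone: the courier can take at most 2 across per trip to the north bank, so moving all 8 needs at least 4 loaded trips out, with a return between consecutive ones — at least 7 crossings.
The safety rule pushes this higher. Following every safe sequence of crossings, the most of the 8 that can be at the north bank as the raft arrives there on crossings 7, 9, 11 is 5, 6, 7 respectively — never all 8.
So no plan with fewer than 13 crossings exists, and this one achieves 13:
1. Courier goes to the north bank with crate K4 and crate M2.
2. Courier goes back to the south bank with crate K4.
3. Courier goes to the north bank with crate K4 and crate R3.
4. Courier goes back to the south bank with crate M2.
5. Courier goes to the north bank with crate R4 and crate R7.
6. Courier goes back to the south bank with crate K4.
7. Courier goes to the north bank with crate K4 and crate R2.
8. Courier goes back to the south bank with crate K4.
9. Courier goes to the north bank with crate K2 and crate K4.
10. Courier goes back to the south bank with crate K4.
11. Courier goes to the north bank with crate K1 and crate K4.
12. Courier goes back to the south bank with crate K4.
13. Courier goes to the north bank with crate K4 and crate M2.

13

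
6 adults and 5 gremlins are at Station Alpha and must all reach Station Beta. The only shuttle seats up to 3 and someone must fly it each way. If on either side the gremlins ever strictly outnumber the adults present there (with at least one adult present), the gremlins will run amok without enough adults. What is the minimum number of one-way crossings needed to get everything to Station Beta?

9

Counting alone: each trip to Station Beta takes at most 3 across and each return brings at least 1 back, so after t trips out (and t−1 returns) at most 3t − (t−1) of the 11 are across; that first reaches 11 at t = 5, so at least 9 crossings are needed.
The plan below uses exactly 9 crossings, so it is optimal:
1. 3 gremlins → Station Beta.  (Station Alpha: 6A 2G; Station Beta: 0A 3G)
2. 1 gremlin ← Station Alpha.  (Station Alpha: 6A 3G; Station Beta: 0A 2G)
3. 3 adults → Station Beta.  (Station Alpha: 3A 3G; Station Beta: 3A 2G)
4. 1 adult ← Station Alpha.  (Station Alpha: 4A 3G; Station Beta: 2A 2G)
5. 2 adults and 1 gremlin → Station Beta.  (Station Alpha: 2A 2G; Station Beta: 4A 3G)
6. 1 adult ← Station Alpha.  (Station Alpha: 3A 2G; Station Beta: 3A 3G)
7. 2 adults and 1 gremlin → Station Beta.  (Station Alpha: 1A 1G; Station Beta: 5A 4G)
8. 1 adult ← Station Alpha.  (Station Alpha: 2A 1G; Station Beta: 4A 4G)
9. 2 adults and 1 gremlin → Station Beta.  (Station Alpha: 0A 0G; Station Beta: 6A 5G)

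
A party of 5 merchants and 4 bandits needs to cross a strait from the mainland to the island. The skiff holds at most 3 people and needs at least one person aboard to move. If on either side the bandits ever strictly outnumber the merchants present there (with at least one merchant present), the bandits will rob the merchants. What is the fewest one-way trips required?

Counting alone: each trip to the island takes at most 3 across and each return brings at least 1 back, so after t trips out (and t−1 returns) at most 3t − (t−1) of the 9 are across; that first reaches 9 at t = 4, so at least 7 crossings are needed.
The plan below uses exactly 7 crossings, so it is optimal:
1. 3 bandits → the island.  (the mainland: 5M 1B; the island: 0M 3B)
2. 1 bandit ← the mainland.  (the mainland: 5M 2B; the island: 0M 2B)
3. 3 merchants → the island.  (the mainland: 2M 2B; the island: 3M 2B)
4. 1 merchant ← the mainland.  (the mainland: 3M 2B; the island: 2M 2B)
5. 2 merchants and 1 bandit → the island.  (the mainland: 1M 1B; the island: 4M 3B)
6. 1 merchant ← the mainland.  (the mainland: 2M 1B; the island: 3M 3B)
7. 2 merchants and 1 bandit → the island.  (the mainland: 0M 0B; the island: 5M 4B)

7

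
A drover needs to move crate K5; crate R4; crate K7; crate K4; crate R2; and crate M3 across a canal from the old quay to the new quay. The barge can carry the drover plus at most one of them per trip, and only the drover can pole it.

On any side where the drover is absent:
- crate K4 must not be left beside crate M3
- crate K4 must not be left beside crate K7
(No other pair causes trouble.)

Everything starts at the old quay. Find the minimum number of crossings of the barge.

Counting alone: the drover can take at most 1 across per trip to the new quay, so moving all 6 needs at least 6 loaded trips out, with a return between consecutive ones — at least 11 crossings.
The safety rule pushes this higher. Following every safe sequence of crossings, the most of the 6 that can be at the new quay as the barge arrives there on crossing 11 is 5 — never all 6.
So no plan with fewer than 13 crossings exists, and this one achieves 13:
1. Drover goes to the new quay with crate K4.
2. Drover goes back to the old quay alone.
3. Drover goes to the new quay with crate K5.
4. Drover goes back to the old quay alone.
5. Drover goes to the new quay with crate R4.
6. Drover goes back to the old quay alone.
7. Drover goes to the new quay with crate K7.
8. Drover goes back to the old quay with crate K4.
9. Drover goes to the new quay with crate M3.
10. Drover goes back to the old quay alone.
11. Drover goes to the new quay with crate R2.
12. Drover goes back to the old quay alone.
13. Drover goes to the new quay with crate K4.

13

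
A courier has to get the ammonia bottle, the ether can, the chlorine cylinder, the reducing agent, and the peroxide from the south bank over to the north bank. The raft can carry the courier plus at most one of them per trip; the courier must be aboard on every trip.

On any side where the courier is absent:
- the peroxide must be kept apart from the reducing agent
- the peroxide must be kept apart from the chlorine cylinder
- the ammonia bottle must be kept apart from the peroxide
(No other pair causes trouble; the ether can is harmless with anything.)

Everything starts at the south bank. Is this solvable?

No

Following every safe sequence of crossings from the start, the most of the 5 that can be at the north bank as the raft arrives there on crossings 1, 3, 5 is 1, 2, 3 respectively; the best ever achieved is 3 of 5.
From crossing 7 on, no configuration arises that was not already reachable earlier: only 18 distinct safe configurations (who is on which side, and where the raft is) can ever be reached, none of them has everyone across, and every continuation just revisits them. So no valid plan exists.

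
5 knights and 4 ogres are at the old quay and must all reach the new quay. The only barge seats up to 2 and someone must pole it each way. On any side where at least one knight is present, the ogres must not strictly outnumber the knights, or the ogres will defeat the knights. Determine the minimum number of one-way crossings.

15

Counting alone: each trip to the new quay takes at most 2 across and each return brings at least 1 back, so after t trips out (and t−1 returns) at most 2t − (t−1) of the 9 are across; that first reaches 9 at t = 8, so at least 15 crossings are needed.
The plan below uses exactly 15 crossings, so it is optimal:
1. 2 ogres → the new quay.  (the old quay: 5K 2O; the new quay: 0K 2O)
2. 1 ogre ← the old quay.  (the old quay: 5K 3O; the new quay: 0K 1O)
3. 2 ogres → the new quay.  (the old quay: 5K 1O; the new quay: 0K 3O)
4. 1 ogre ← the old quay.  (the old quay: 5K 2O; the new quay: 0K 2O)
5. 2 knights → the new quay.  (the old quay: 3K 2O; the new quay: 2K 2O)
6. 1 ogre ← the old quay.  (the old quay: 3K 3O; the new quay: 2K 1O)
7. 1 knight and 1 ogre → the new quay.  (the old quay: 2K 2O; the new quay: 3K 2O)
8. 1 knight ← the old quay.  (the old quay: 3K 2O; the new quay: 2K 2O)
9. 1 knight and 1 ogre → the new quay.  (the old quay: 2K 1O; the new quay: 3K 3O)
10. 1 ogre ← the old quay.  (the old quay: 2K 2O; the new quay: 3K 2O)
11. 1 knight and 1 ogre → the new quay.  (the old quay: 1K 1O; the new quay: 4K 3O)
12. 1 knight ← the old quay.  (the old quay: 2K 1O; the new quay: 3K 3O)
13. 1 knight and 1 ogre → the new quay.  (the old quay: 1K 0O; the new quay: 4K 4O)
14. 1 ogre ← the old quay.  (the old quay: 1K 1O; the new quay: 4K 3O)
15. 1 knight and 1 ogre → the new quay.  (the old quay: 0K 0O; the new quay: 5K 4O)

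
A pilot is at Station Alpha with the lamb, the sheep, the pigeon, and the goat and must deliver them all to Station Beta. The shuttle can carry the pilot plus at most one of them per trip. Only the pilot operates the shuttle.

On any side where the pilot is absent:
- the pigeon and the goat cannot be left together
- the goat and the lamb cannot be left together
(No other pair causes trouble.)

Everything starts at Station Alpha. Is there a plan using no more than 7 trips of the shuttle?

Counting alone: the pilot can take at most 1 across per trip to Station Beta, so moving all 4 needs at least 4 loaded trips out, with a return between consecutive ones — at least 7 crossings.
The safety rule pushes this higher. Following every safe sequence of crossings, the most of the 4 that can be at Station Beta as the shuttle arrives there on crossing 7 is 3 — never all 4.
So the move cannot be finished within 7 crossings. (The shortest complete plan takes 9:)
1. Pilot goes to Station Beta with the goat.
2. Pilot goes back to Station Alpha alone.
3. Pilot goes to Station Beta with the lamb.
4. Pilot goes back to Station Alpha with the goat.
5. Pilot goes to Station Beta with the pigeon.
6. Pilot goes back to Station Alpha alone.
7. Pilot goes to Station Beta with the sheep.
8. Pilot goes back to Station Alpha alone.
9. Pilot goes to Station Beta with the goat.

No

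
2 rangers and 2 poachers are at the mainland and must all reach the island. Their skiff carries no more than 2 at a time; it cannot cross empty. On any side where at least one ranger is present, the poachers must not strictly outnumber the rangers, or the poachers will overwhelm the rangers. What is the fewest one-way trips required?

5

Counting alone: each trip to the island takes at most 2 across and each return brings at least 1 back, so after t trips out (and t−1 returns) at most 2t − (t−1) of the 4 are across; that first reaches 4 at t = 3, so at least 5 crossings are needed.
The plan below uses exactly 5 crossings, so it is optimal:
1. 2 poachers → the island.  (the mainland: 2R 0P; the island: 0R 2P)
2. 1 poacher ← the mainland.  (the mainland: 2R 1P; the island: 0R 1P)
3. 2 rangers → the island.  (the mainland: 0R 1P; the island: 2R 1P)
4. 1 poacher ← the mainland.  (the mainland: 0R 2P; the island: 2R 0P)
5. 2 poachers → the island.  (the mainland: 0R 0P; the island: 2R 2P)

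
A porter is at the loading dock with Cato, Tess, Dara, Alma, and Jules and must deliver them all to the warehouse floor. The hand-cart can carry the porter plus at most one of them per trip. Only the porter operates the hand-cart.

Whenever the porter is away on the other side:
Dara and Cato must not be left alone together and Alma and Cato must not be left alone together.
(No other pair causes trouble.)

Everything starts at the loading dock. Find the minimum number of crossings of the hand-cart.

Counting alone: the porter can take at most 1 across per trip to the warehouse floor, so moving all 5 needs at least 5 loaded trips out, with a return between consecutive ones — at least 9 crossings.
The safety rule pushes this higher. Following every safe sequence of crossings, the most of the 5 that can be at the warehouse floor as the hand-cart arrives there on crossing 9 is 4 — never all 5.
So no plan with fewer than 11 crossings exists, and this one achieves 11:
1. Porter goes to the warehouse floor with Cato.  [the loading dock: Alma, Dara, Jules, Tess | the warehouse floor: Cato]
2. Porter goes back to the loading dock alone.  [the loading dock: Alma, Dara, Jules, Tess | the warehouse floor: Cato]
3. Porter goes to the warehouse floor with Tess.  [the loading dock: Alma, Dara, Jules | the warehouse floor: Cato, Tess]
4. Porter goes back to the loading dock alone.  [the loading dock: Alma, Dara, Jules | the warehouse floor: Cato, Tess]
5. Porter goes to the warehouse floor with Dara.  [the loading dock: Alma, Jules | the warehouse floor: Cato, Dara, Tess]
6. Porter goes back to the loading dock with Cato.  [the loading dock: Alma, Cato, Jules | the warehouse floor: Dara, Tess]
7. Porter goes to the warehouse floor with Alma.  [the loading dock: Cato, Jules | the warehouse floor: Alma, Dara, Tess]
8. Porter goes back to the loading dock alone.  [the loading dock: Cato, Jules | the warehouse floor: Alma, Dara, Tess]
9. Porter goes to the warehouse floor with Jules.  [the loading dock: Cato | the warehouse floor: Alma, Dara, Jules, Tess]
10. Porter goes back to the loading dock alone.  [the loading dock: Cato | the warehouse floor: Alma, Dara, Jules, Tess]
11. Porter goes to the warehouse floor with Cato.  [the loading dock: — | the warehouse floor: Alma, Cato, Dara, Jules, Tess]

11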